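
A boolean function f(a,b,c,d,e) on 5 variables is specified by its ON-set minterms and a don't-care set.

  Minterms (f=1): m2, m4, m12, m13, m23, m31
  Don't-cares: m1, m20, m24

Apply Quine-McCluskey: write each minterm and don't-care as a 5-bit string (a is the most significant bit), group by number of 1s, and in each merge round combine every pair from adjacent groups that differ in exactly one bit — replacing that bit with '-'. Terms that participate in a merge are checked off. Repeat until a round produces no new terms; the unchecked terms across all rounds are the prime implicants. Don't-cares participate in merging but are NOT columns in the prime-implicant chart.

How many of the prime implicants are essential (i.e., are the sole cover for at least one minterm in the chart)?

3

Round 0: 00001 00010 00100✓ 01100✓ 01101✓ 10100✓ 10111✓ 11000 11111✓
Round 1: -0100 0-100 0110- 1-111
PIs = {-0100, 0-100, 00001, 00010, 0110-, 1-111, 11000}
Coverage chart:
  m2: 00010 ←essential
  m4: -0100,0-100
  m12: 0-100,0110-
  m13: 0110- ←essential
  m23: 1-111 ←essential
  m31: 1-111 ←essential
Essential: 00010, 0110-, 1-111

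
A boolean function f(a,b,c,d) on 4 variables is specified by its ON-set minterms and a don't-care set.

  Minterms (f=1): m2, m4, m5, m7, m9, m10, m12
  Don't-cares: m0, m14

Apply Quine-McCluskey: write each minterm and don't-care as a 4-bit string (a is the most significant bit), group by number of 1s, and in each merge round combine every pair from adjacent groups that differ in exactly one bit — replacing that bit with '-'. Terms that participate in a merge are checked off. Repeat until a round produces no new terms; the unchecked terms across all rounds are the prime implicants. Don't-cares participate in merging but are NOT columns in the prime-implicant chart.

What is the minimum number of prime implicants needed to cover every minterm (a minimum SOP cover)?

Round 0: 0000✓ 0010✓ 0100✓ 0101✓ 0111✓ 1001 1010✓ 1100✓ 1110✓
Round 1: -010 -100 0-00 00-0 01-1 010- 1-10 11-0
PIs = {-010, -100, 0-00, 00-0, 01-1, 010-, 1-10, 1001, 11-0}
Coverage chart:
  m2: -010,00-0
  m4: -100,0-00,010-
  m5: 01-1,010-
  m7: 01-1 ←essential
  m9: 1001 ←essential
  m10: -010,1-10
  m12: -100,11-0
Essential: 01-1, 1001
Petrick residual → -010, -100
Min cover (4 terms): b'cd' + bc'd' + a'bd + ab'c'd

4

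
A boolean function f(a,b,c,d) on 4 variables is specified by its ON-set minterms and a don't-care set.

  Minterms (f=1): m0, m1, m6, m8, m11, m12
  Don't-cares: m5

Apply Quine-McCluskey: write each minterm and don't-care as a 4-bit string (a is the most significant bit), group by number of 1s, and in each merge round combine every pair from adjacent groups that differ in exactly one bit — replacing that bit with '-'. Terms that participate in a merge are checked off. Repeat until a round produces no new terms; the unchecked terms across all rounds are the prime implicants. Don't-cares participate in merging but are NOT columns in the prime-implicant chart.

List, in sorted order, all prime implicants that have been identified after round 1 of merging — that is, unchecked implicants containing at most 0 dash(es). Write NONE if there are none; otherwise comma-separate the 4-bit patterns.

0110, 1011

Round 0: 0000✓ 0001✓ 0101✓ 0110 1000✓ 1011 1100✓
Round 1: -000 0-01 000- 1-00
PIs = {-000, 0-01, 000-, 0110, 1-00, 1011}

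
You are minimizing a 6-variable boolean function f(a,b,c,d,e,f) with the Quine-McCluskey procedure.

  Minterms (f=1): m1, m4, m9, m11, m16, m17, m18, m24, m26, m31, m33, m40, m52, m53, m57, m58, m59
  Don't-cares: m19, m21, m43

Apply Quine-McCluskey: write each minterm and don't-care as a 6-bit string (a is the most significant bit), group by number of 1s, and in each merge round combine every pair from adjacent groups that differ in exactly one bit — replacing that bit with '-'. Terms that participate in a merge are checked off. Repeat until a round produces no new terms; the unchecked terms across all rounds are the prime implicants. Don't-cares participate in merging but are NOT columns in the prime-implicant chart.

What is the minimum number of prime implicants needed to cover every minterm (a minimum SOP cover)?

size-2^0 implicants → 000001(✓)  000100  001001(✓)  001011(✓)  010000(✓)  010001(✓)  010010(✓)  010011(✓)  010101(✓)  011000(✓)  011010(✓)  011111  100001(✓)  101000  101011(✓)  110100(✓)  110101(✓)  111001(✓)  111010(✓)  111011(✓)
size-2^1 implicants → -00001  -01011  -10101  -11010  0-0001  00-001  0010-1  01-000(✓)  01-010(✓)  010-01  0100-0(✓)  0100-1(✓)  01000-(✓)  01001-(✓)  0110-0(✓)  1-1011  11010-  1110-1  11101-
size-2^2 implicants → 01-0-0  0100--
Unchecked terms (primes): -00001, -01011, -10101, -11010, 0-0001, 00-001, 000100, 0010-1, 01-0-0, 010-01, 0100--, 011111, 1-1011, 101000, 11010-, 1110-1, 11101-
Minterm coverage:
  m1 ⊆ -00001,0-0001,00-001
  m4 ⊆ 000100 [E]
  m9 ⊆ 00-001,0010-1
  m11 ⊆ -01011,0010-1
  m16 ⊆ 01-0-0,0100--
  m17 ⊆ 0-0001,010-01,0100--
  m18 ⊆ 01-0-0,0100--
  m24 ⊆ 01-0-0 [E]
  m26 ⊆ -11010,01-0-0
  m31 ⊆ 011111 [E]
  m33 ⊆ -00001 [E]
  m40 ⊆ 101000 [E]
  m52 ⊆ 11010- [E]
  m53 ⊆ -10101,11010-
  m57 ⊆ 1110-1 [E]
  m58 ⊆ -11010,11101-
  m59 ⊆ 1-1011,1110-1,11101-
E = {-00001, 000100, 01-0-0, 011111, 101000, 11010-, 1110-1}
Petrick residual → -11010, 0-0001, 0010-1
Cover = b'c'd'e'f + bcd'ef' + a'c'd'e'f + a'b'c'de'f' + a'b'cd'f + a'bd'f' + a'bcdef + ab'cd'e'f' + abc'de' + abcd'f  |cover|=10

10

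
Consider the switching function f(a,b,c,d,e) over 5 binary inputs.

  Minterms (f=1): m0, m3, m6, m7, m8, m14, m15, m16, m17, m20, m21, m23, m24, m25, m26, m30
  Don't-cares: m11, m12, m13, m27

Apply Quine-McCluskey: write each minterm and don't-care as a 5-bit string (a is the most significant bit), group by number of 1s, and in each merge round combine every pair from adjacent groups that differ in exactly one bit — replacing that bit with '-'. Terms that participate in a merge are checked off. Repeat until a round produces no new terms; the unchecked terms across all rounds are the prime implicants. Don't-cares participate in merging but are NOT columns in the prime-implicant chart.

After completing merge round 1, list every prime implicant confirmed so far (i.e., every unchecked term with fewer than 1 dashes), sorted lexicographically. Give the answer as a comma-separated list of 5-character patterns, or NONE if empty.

Round 0: 00000✓ 00011✓ 00110✓ 00111✓ 01000✓ 01011✓ 01100✓ 01101✓ 01110✓ 01111✓ 10000✓ 10001✓ 10100✓ 10101✓ 10111✓ 11000✓ 11001✓ 11010✓ 11011✓ 11110✓
Round 1: -0000✓ -0111 -1000✓ -1011 -1110 0-000✓ 0-011✓ 0-110✓ 0-111✓ 00-11✓ 0011-✓ 01-00 01-11✓ 011-0✓ 011-1✓ 0110-✓ 0111-✓ 1-000✓ 1-001✓ 10-00✓ 10-01✓ 1000-✓ 101-1 1010-✓ 11-10 110-0✓ 110-1✓ 1100-✓ 1101-✓
Round 2: --000 0--11 0-11- 011-- 1-00- 10-0- 110--
PIs = {--000, -0111, -1011, -1110, 0--11, 0-11-, 01-00, 011--, 1-00-, 10-0-, 101-1, 11-10, 110--}

NONE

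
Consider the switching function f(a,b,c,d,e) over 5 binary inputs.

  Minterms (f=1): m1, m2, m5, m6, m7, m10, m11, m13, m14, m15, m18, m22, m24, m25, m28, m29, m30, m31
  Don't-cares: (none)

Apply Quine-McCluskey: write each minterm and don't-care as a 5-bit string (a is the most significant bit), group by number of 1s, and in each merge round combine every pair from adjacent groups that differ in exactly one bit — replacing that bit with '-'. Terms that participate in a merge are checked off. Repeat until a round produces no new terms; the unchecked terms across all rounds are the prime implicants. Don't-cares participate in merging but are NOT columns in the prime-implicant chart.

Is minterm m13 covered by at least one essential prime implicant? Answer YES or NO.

size-2^0 implicants → 00001(✓)  00010(✓)  00101(✓)  00110(✓)  00111(✓)  01010(✓)  01011(✓)  01101(✓)  01110(✓)  01111(✓)  10010(✓)  10110(✓)  11000(✓)  11001(✓)  11100(✓)  11101(✓)  11110(✓)  11111(✓)
size-2^1 implicants → -0010(✓)  -0110(✓)  -1101(✓)  -1110(✓)  -1111(✓)  0-010(✓)  0-101(✓)  0-110(✓)  0-111(✓)  00-01  00-10(✓)  001-1(✓)  0011-(✓)  01-10(✓)  01-11(✓)  0101-(✓)  011-1(✓)  0111-(✓)  1-110(✓)  10-10(✓)  11-00(✓)  11-01(✓)  1100-(✓)  111-0(✓)  111-1(✓)  1110-(✓)  1111-(✓)
size-2^2 implicants → --110  -0-10  -11-1  -111-  0--10  0-1-1  0-11-  01-1-  11-0-  111--
Unchecked terms (primes): --110, -0-10, -11-1, -111-, 0--10, 0-1-1, 0-11-, 00-01, 01-1-, 11-0-, 111--
Minterm coverage:
  m1 ⊆ 00-01 [E]
  m2 ⊆ -0-10,0--10
  m5 ⊆ 0-1-1,00-01
  m6 ⊆ --110,-0-10,0--10,0-11-
  m7 ⊆ 0-1-1,0-11-
  m10 ⊆ 0--10,01-1-
  m11 ⊆ 01-1- [E]
  m13 ⊆ -11-1,0-1-1
  m14 ⊆ --110,-111-,0--10,0-11-,01-1-
  m15 ⊆ -11-1,-111-,0-1-1,0-11-,01-1-
  m18 ⊆ -0-10 [E]
  m22 ⊆ --110,-0-10
  m24 ⊆ 11-0- [E]
  m25 ⊆ 11-0- [E]
  m28 ⊆ 11-0-,111--
  m29 ⊆ -11-1,11-0-,111--
  m30 ⊆ --110,-111-,111--
  m31 ⊆ -11-1,-111-,111--
E = {-0-10, 00-01, 01-1-, 11-0-}

NO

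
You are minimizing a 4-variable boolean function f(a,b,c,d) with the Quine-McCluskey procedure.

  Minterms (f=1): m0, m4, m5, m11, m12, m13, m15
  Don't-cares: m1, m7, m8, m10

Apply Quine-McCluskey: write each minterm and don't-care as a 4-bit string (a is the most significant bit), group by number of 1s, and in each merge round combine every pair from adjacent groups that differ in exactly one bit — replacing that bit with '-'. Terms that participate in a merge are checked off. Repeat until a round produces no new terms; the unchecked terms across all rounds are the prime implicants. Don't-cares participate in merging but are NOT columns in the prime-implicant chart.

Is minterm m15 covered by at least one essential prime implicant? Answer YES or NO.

size-2^0 implicants → 0000(✓)  0001(✓)  0100(✓)  0101(✓)  0111(✓)  1000(✓)  1010(✓)  1011(✓)  1100(✓)  1101(✓)  1111(✓)
size-2^1 implicants → -000(✓)  -100(✓)  -101(✓)  -111(✓)  0-00(✓)  0-01(✓)  000-(✓)  01-1(✓)  010-(✓)  1-00(✓)  1-11  10-0  101-  11-1(✓)  110-(✓)
size-2^2 implicants → --00  -1-1  -10-  0-0-
Unchecked terms (primes): --00, -1-1, -10-, 0-0-, 1-11, 10-0, 101-
Minterm coverage:
  m0 ⊆ --00,0-0-
  m4 ⊆ --00,-10-,0-0-
  m5 ⊆ -1-1,-10-,0-0-
  m11 ⊆ 1-11,101-
  m12 ⊆ --00,-10-
  m13 ⊆ -1-1,-10-
  m15 ⊆ -1-1,1-11
(no essential prime implicants)

NO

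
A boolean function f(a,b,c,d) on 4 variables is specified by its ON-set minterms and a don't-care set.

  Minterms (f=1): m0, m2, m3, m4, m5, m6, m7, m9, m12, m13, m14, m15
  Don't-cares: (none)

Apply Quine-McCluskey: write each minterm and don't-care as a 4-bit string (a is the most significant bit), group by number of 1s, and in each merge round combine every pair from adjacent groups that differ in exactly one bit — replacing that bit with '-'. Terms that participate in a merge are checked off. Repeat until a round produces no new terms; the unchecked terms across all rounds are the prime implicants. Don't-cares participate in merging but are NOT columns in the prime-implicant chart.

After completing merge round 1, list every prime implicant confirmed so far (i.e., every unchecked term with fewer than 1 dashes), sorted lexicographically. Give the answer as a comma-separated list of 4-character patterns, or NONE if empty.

NONE

size-2^0 implicants → 0000(✓)  0010(✓)  0011(✓)  0100(✓)  0101(✓)  0110(✓)  0111(✓)  1001(✓)  1100(✓)  1101(✓)  1110(✓)  1111(✓)
size-2^1 implicants → -100(✓)  -101(✓)  -110(✓)  -111(✓)  0-00(✓)  0-10(✓)  0-11(✓)  00-0(✓)  001-(✓)  01-0(✓)  01-1(✓)  010-(✓)  011-(✓)  1-01  11-0(✓)  11-1(✓)  110-(✓)  111-(✓)
size-2^2 implicants → -1-0(✓)  -1-1(✓)  -10-(✓)  -11-(✓)  0--0  0-1-  01--(✓)  11--(✓)
size-2^3 implicants → -1--
Unchecked terms (primes): -1--, 0--0, 0-1-, 1-01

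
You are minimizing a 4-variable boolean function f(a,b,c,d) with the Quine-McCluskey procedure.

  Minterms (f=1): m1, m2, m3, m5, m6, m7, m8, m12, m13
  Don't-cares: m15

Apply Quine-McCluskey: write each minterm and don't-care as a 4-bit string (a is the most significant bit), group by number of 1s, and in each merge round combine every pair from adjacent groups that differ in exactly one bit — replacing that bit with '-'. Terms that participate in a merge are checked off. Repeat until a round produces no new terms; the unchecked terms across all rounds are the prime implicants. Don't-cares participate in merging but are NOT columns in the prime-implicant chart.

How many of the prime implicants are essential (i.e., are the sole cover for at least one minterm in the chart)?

Round 0: 0001✓ 0010✓ 0011✓ 0101✓ 0110✓ 0111✓ 1000✓ 1100✓ 1101✓ 1111✓
Round 1: -101✓ -111✓ 0-01✓ 0-10✓ 0-11✓ 00-1✓ 001-✓ 01-1✓ 011-✓ 1-00 11-1✓ 110-
Round 2: -1-1 0--1 0-1-
PIs = {-1-1, 0--1, 0-1-, 1-00, 110-}
Coverage chart:
  m1: 0--1 ←essential
  m2: 0-1- ←essential
  m3: 0--1,0-1-
  m5: -1-1,0--1
  m6: 0-1- ←essential
  m7: -1-1,0--1,0-1-
  m8: 1-00 ←essential
  m12: 1-00,110-
  m13: -1-1,110-
Essential: 0--1, 0-1-, 1-00

3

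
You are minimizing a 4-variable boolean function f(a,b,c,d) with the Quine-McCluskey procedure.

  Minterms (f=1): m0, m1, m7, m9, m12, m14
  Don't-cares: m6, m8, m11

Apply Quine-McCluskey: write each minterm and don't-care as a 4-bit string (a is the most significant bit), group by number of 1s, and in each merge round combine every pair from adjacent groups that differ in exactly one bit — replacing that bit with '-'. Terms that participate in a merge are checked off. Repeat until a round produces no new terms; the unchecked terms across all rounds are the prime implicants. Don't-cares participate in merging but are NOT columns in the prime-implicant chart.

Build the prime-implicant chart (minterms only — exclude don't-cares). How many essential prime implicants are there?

2

Round 0: 0000✓ 0001✓ 0110✓ 0111✓ 1000✓ 1001✓ 1011✓ 1100✓ 1110✓
Round 1: -000✓ -001✓ -110 000-✓ 011- 1-00 10-1 100-✓ 11-0
Round 2: -00-
PIs = {-00-, -110, 011-, 1-00, 10-1, 11-0}
Coverage chart:
  m0: -00- ←essential
  m1: -00- ←essential
  m7: 011- ←essential
  m9: -00-,10-1
  m12: 1-00,11-0
  m14: -110,11-0
Essential: -00-, 011-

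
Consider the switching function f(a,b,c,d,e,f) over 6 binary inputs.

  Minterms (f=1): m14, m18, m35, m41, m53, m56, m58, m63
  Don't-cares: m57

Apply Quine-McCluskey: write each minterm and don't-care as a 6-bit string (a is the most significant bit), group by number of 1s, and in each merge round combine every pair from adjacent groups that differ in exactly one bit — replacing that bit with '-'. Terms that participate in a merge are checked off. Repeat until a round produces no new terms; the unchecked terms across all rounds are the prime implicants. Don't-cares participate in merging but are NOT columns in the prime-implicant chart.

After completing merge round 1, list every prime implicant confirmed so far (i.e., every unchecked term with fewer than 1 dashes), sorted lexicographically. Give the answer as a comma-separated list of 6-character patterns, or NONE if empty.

001110, 010010, 100011, 110101, 111111

size-2^0 implicants → 001110  010010  100011  101001(✓)  110101  111000(✓)  111001(✓)  111010(✓)  111111
size-2^1 implicants → 1-1001  1110-0  11100-
Unchecked terms (primes): 001110, 010010, 1-1001, 100011, 110101, 1110-0, 11100-, 111111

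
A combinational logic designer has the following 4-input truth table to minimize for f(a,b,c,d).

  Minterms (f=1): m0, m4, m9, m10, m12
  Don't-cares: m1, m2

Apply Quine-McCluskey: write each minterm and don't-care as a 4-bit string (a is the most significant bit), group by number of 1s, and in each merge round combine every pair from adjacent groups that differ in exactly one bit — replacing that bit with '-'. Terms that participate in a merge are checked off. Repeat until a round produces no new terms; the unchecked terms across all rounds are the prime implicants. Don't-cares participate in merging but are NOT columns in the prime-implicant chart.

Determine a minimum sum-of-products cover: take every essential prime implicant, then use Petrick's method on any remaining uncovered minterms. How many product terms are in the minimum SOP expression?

Round 0: 0000✓ 0001✓ 0010✓ 0100✓ 1001✓ 1010✓ 1100✓
Round 1: -001 -010 -100 0-00 00-0 000-
PIs = {-001, -010, -100, 0-00, 00-0, 000-}
Coverage chart:
  m0: 0-00,00-0,000-
  m4: -100,0-00
  m9: -001 ←essential
  m10: -010 ←essential
  m12: -100 ←essential
Essential: -001, -010, -100
Petrick residual → 0-00
Min cover (4 terms): b'c'd + b'cd' + bc'd' + a'c'd'

4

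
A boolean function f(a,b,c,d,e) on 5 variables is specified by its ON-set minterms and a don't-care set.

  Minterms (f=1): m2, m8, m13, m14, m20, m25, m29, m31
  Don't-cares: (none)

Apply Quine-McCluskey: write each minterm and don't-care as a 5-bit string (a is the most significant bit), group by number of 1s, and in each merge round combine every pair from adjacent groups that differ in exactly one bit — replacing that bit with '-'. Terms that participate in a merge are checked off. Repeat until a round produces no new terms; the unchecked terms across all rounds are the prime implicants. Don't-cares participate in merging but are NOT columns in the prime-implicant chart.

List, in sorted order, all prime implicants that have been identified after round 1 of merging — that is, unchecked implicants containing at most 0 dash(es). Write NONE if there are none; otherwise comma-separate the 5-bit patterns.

[col 0] 00010, 01000, 01101*, 01110, 10100, 11001*, 11101*, 11111*
[col 1] -1101, 11-01, 111-1
Prime implicants: -1101, 00010, 01000, 01110, 10100, 11-01, 111-1

00010, 01000, 01110, 10100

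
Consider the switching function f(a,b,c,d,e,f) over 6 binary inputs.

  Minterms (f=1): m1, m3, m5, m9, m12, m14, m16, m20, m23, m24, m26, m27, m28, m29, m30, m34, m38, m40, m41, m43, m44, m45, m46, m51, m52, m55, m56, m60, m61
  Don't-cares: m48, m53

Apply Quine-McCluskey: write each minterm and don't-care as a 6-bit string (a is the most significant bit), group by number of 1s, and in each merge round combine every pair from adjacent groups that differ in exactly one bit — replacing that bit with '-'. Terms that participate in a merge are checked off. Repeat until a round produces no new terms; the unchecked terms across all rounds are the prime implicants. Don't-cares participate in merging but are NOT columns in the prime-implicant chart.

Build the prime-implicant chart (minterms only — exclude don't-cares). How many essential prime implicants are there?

Round 0: 000001✓ 000011✓ 000101✓ 001001✓ 001100✓ 001110✓ 010000✓ 010100✓ 010111✓ 011000✓ 011010✓ 011011✓ 011100✓ 011101✓ 011110✓ 100010✓ 100110✓ 101000✓ 101001✓ 101011✓ 101100✓ 101101✓ 101110✓ 110000✓ 110011✓ 110100✓ 110101✓ 110111✓ 111000✓ 111100✓ 111101✓
Round 1: -01001 -01100✓ -01110✓ -10000✓ -10100✓ -10111 -11000✓ -11100✓ -11101✓ 0-1100✓ 0-1110✓ 00-001 000-01 0000-1 0011-0✓ 01-000✓ 01-100✓ 010-00✓ 011-00✓ 011-10✓ 0110-0✓ 01101- 0111-0✓ 01110-✓ 1-1000✓ 1-1100✓ 1-1101✓ 10-110 100-10 101-00✓ 101-01✓ 1010-1 10100-✓ 1011-0✓ 10110-✓ 11-000✓ 11-100✓ 11-101✓ 110-00✓ 110-11 1101-1 11010-✓ 111-00✓ 11110-✓
Round 2: --1100 -011-0 -1-000✓ -1-100✓ -10-00✓ -11-00✓ -1110- 0-11-0 01--00✓ 011--0 1-1-00 1-110- 101-0- 11--00✓ 11-10-
Round 3: -1--00
PIs = {--1100, -01001, -011-0, -1--00, -10111, -1110-, 0-11-0, 00-001, 000-01, 0000-1, 011--0, 01101-, 1-1-00, 1-110-, 10-110, 100-10, 101-0-, 1010-1, 11-10-, 110-11, 1101-1}
Coverage chart:
  m1: 00-001,000-01,0000-1
  m3: 0000-1 ←essential
  m5: 000-01 ←essential
  m9: -01001,00-001
  m12: --1100,-011-0,0-11-0
  m14: -011-0,0-11-0
  m16: -1--00 ←essential
  m20: -1--00 ←essential
  m23: -10111 ←essential
  m24: -1--00,011--0
  m26: 011--0,01101-
  m27: 01101- ←essential
  m28: --1100,-1--00,-1110-,0-11-0,011--0
  m29: -1110- ←essential
  m30: 0-11-0,011--0
  m34: 100-10 ←essential
  m38: 10-110,100-10
  m40: 1-1-00,101-0-
  m41: -01001,101-0-,1010-1
  m43: 1010-1 ←essential
  m44: --1100,-011-0,1-1-00,1-110-,101-0-
  m45: 1-110-,101-0-
  m46: -011-0,10-110
  m51: 110-11 ←essential
  m52: -1--00,11-10-
  m55: -10111,110-11,1101-1
  m56: -1--00,1-1-00
  m60: --1100,-1--00,-1110-,1-1-00,1-110-,11-10-
  m61: -1110-,1-110-,11-10-
Essential: -1--00, -10111, -1110-, 000-01, 0000-1, 01101-, 100-10, 1010-1, 110-11

9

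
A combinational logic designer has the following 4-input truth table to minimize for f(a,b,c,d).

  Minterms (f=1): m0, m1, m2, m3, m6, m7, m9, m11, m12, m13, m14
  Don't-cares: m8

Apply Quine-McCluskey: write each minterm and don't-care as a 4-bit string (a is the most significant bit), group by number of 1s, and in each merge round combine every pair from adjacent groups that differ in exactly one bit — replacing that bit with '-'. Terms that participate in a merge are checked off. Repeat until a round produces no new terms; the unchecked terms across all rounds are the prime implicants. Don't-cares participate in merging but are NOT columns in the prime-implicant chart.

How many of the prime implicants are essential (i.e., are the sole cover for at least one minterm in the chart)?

3

[col 0] 0000*, 0001*, 0010*, 0011*, 0110*, 0111*, 1000*, 1001*, 1011*, 1100*, 1101*, 1110*
[col 1] -000*, -001*, -011*, -110, 0-10*, 0-11*, 00-0*, 00-1*, 000-*, 001-*, 011-*, 1-00*, 1-01*, 10-1*, 100-*, 11-0, 110-*
[col 2] -0-1, -00-, 0-1-, 00--, 1-0-
Prime implicants: -0-1, -00-, -110, 0-1-, 00--, 1-0-, 11-0
PI chart (minterm → PIs covering it):
  0 | -00-,00--
  1 | -0-1,-00-,00--
  2 | 0-1-,00--
  3 | -0-1,0-1-,00--
  6 | -110,0-1-
  7 | 0-1-  (sole → essential)
  9 | -0-1,-00-,1-0-
  11 | -0-1  (sole → essential)
  12 | 1-0-,11-0
  13 | 1-0-  (sole → essential)
  14 | -110,11-0
Essential prime implicants: -0-1, 0-1-, 1-0-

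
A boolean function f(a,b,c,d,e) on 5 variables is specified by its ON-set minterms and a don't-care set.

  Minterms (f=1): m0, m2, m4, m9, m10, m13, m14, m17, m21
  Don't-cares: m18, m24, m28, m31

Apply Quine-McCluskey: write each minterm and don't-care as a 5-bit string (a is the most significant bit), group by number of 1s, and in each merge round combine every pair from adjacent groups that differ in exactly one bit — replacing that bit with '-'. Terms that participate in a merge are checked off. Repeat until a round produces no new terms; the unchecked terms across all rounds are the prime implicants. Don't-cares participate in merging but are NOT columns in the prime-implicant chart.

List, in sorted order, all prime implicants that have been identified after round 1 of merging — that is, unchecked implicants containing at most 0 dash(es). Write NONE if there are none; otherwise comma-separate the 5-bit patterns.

11111

[col 0] 00000*, 00010*, 00100*, 01001*, 01010*, 01101*, 01110*, 10001*, 10010*, 10101*, 11000*, 11100*, 11111
[col 1] -0010, 0-010, 00-00, 000-0, 01-01, 01-10, 10-01, 11-00
Prime implicants: -0010, 0-010, 00-00, 000-0, 01-01, 01-10, 10-01, 11-00, 11111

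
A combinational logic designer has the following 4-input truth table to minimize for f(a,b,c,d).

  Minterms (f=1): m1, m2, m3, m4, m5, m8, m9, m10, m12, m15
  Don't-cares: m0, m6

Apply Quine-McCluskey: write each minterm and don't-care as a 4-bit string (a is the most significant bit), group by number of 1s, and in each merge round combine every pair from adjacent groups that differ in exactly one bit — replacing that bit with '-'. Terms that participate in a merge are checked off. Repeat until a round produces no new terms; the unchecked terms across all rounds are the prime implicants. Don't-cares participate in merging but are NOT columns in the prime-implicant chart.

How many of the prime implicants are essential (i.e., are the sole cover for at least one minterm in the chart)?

size-2^0 implicants → 0000(✓)  0001(✓)  0010(✓)  0011(✓)  0100(✓)  0101(✓)  0110(✓)  1000(✓)  1001(✓)  1010(✓)  1100(✓)  1111
size-2^1 implicants → -000(✓)  -001(✓)  -010(✓)  -100(✓)  0-00(✓)  0-01(✓)  0-10(✓)  00-0(✓)  00-1(✓)  000-(✓)  001-(✓)  01-0(✓)  010-(✓)  1-00(✓)  10-0(✓)  100-(✓)
size-2^2 implicants → --00  -0-0  -00-  0--0  0-0-  00--
Unchecked terms (primes): --00, -0-0, -00-, 0--0, 0-0-, 00--, 1111
Minterm coverage:
  m1 ⊆ -00-,0-0-,00--
  m2 ⊆ -0-0,0--0,00--
  m3 ⊆ 00-- [E]
  m4 ⊆ --00,0--0,0-0-
  m5 ⊆ 0-0- [E]
  m8 ⊆ --00,-0-0,-00-
  m9 ⊆ -00- [E]
  m10 ⊆ -0-0 [E]
  m12 ⊆ --00 [E]
  m15 ⊆ 1111 [E]
E = {--00, -0-0, -00-, 0-0-, 00--, 1111}

6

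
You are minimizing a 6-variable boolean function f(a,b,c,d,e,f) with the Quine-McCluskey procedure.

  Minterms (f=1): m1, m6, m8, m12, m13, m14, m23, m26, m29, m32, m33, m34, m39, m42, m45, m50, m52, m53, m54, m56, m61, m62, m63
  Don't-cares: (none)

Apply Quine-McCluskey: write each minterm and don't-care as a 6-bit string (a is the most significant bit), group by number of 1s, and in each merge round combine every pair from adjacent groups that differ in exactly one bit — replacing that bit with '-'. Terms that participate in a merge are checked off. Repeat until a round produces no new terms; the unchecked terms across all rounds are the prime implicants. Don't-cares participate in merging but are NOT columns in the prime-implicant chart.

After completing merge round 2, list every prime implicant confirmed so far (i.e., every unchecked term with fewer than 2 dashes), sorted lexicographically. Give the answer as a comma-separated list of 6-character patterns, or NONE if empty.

-00001, 00-110, 001-00, 0011-0, 00110-, 010111, 011010, 1-0010, 10-010, 1000-0, 10000-, 100111, 11-101, 11-110, 110-10, 1101-0, 11010-, 111000, 1111-1, 11111-

size-2^0 implicants → 000001(✓)  000110(✓)  001000(✓)  001100(✓)  001101(✓)  001110(✓)  010111  011010  011101(✓)  100000(✓)  100001(✓)  100010(✓)  100111  101010(✓)  101101(✓)  110010(✓)  110100(✓)  110101(✓)  110110(✓)  111000  111101(✓)  111110(✓)  111111(✓)
size-2^1 implicants → -00001  -01101(✓)  -11101(✓)  0-1101(✓)  00-110  001-00  0011-0  00110-  1-0010  1-1101(✓)  10-010  1000-0  10000-  11-101  11-110  110-10  1101-0  11010-  1111-1  11111-
size-2^2 implicants → --1101
Unchecked terms (primes): --1101, -00001, 00-110, 001-00, 0011-0, 00110-, 010111, 011010, 1-0010, 10-010, 1000-0, 10000-, 100111, 11-101, 11-110, 110-10, 1101-0, 11010-, 111000, 1111-1, 11111-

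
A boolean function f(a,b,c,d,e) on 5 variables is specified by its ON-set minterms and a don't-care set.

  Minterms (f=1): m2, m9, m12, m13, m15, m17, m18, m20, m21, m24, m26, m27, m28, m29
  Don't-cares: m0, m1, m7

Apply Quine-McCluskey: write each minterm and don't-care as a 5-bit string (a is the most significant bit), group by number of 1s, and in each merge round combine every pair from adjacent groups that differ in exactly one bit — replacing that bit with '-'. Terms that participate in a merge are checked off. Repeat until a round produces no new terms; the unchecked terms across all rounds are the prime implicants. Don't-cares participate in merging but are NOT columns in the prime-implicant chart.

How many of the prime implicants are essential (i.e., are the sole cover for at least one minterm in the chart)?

Round 0: 00000✓ 00001✓ 00010✓ 00111✓ 01001✓ 01100✓ 01101✓ 01111✓ 10001✓ 10010✓ 10100✓ 10101✓ 11000✓ 11010✓ 11011✓ 11100✓ 11101✓
Round 1: -0001 -0010 -1100✓ -1101✓ 0-001 0-111 000-0 0000- 01-01 011-1 0110-✓ 1-010 1-100✓ 1-101✓ 10-01 1010-✓ 11-00 110-0 1101- 1110-✓
Round 2: -110- 1-10-
PIs = {-0001, -0010, -110-, 0-001, 0-111, 000-0, 0000-, 01-01, 011-1, 1-010, 1-10-, 10-01, 11-00, 110-0, 1101-}
Coverage chart:
  m2: -0010,000-0
  m9: 0-001,01-01
  m12: -110- ←essential
  m13: -110-,01-01,011-1
  m15: 0-111,011-1
  m17: -0001,10-01
  m18: -0010,1-010
  m20: 1-10- ←essential
  m21: 1-10-,10-01
  m24: 11-00,110-0
  m26: 1-010,110-0,1101-
  m27: 1101- ←essential
  m28: -110-,1-10-,11-00
  m29: -110-,1-10-
Essential: -110-, 1-10-, 1101-

3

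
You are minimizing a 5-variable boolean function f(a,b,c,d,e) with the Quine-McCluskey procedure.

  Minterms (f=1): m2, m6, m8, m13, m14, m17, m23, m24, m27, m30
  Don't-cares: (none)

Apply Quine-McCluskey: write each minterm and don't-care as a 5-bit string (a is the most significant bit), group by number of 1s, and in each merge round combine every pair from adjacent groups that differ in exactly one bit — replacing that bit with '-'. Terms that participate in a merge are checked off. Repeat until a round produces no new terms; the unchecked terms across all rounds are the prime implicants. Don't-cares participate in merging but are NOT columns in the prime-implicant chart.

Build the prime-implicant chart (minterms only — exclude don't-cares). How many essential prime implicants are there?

[col 0] 00010*, 00110*, 01000*, 01101, 01110*, 10001, 10111, 11000*, 11011, 11110*
[col 1] -1000, -1110, 0-110, 00-10
Prime implicants: -1000, -1110, 0-110, 00-10, 01101, 10001, 10111, 11011
PI chart (minterm → PIs covering it):
  2 | 00-10  (sole → essential)
  6 | 0-110,00-10
  8 | -1000  (sole → essential)
  13 | 01101  (sole → essential)
  14 | -1110,0-110
  17 | 10001  (sole → essential)
  23 | 10111  (sole → essential)
  24 | -1000  (sole → essential)
  27 | 11011  (sole → essential)
  30 | -1110  (sole → essential)
Essential prime implicants: -1000, -1110, 00-10, 01101, 10001, 10111, 11011

7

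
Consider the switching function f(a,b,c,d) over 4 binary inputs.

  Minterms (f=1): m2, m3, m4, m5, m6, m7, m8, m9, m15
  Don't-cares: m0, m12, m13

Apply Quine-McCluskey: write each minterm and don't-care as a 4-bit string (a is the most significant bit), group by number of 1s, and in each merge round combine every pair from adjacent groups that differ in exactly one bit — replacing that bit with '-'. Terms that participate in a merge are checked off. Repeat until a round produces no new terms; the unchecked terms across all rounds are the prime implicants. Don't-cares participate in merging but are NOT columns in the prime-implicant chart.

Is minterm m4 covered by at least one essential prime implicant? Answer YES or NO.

[col 0] 0000*, 0010*, 0011*, 0100*, 0101*, 0110*, 0111*, 1000*, 1001*, 1100*, 1101*, 1111*
[col 1] -000*, -100*, -101*, -111*, 0-00*, 0-10*, 0-11*, 00-0*, 001-*, 01-0*, 01-1*, 010-*, 011-*, 1-00*, 1-01*, 100-*, 11-1*, 110-*
[col 2] --00, -1-1, -10-, 0--0, 0-1-, 01--, 1-0-
Prime implicants: --00, -1-1, -10-, 0--0, 0-1-, 01--, 1-0-
PI chart (minterm → PIs covering it):
  2 | 0--0,0-1-
  3 | 0-1-  (sole → essential)
  4 | --00,-10-,0--0,01--
  5 | -1-1,-10-,01--
  6 | 0--0,0-1-,01--
  7 | -1-1,0-1-,01--
  8 | --00,1-0-
  9 | 1-0-  (sole → essential)
  15 | -1-1  (sole → essential)
Essential prime implicants: -1-1, 0-1-, 1-0-

NO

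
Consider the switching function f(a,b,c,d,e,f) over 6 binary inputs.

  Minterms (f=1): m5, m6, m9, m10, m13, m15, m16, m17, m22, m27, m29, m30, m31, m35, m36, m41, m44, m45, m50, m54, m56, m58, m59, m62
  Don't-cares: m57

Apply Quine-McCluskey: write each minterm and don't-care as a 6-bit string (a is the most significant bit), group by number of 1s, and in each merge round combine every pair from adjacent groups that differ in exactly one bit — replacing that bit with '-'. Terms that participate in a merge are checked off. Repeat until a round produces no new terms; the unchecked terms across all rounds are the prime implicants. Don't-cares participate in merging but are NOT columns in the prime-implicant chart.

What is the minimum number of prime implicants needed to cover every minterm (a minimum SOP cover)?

12

Round 0: 000101✓ 000110✓ 001001✓ 001010 001101✓ 001111✓ 010000✓ 010001✓ 010110✓ 011011✓ 011101✓ 011110✓ 011111✓ 100011 100100✓ 101001✓ 101100✓ 101101✓ 110010✓ 110110✓ 111000✓ 111001✓ 111010✓ 111011✓ 111110✓
Round 1: -01001✓ -01101✓ -10110✓ -11011 -11110✓ 0-0110 0-1101✓ 0-1111✓ 00-101 001-01✓ 0011-1✓ 01-110✓ 01000- 011-11 0111-1✓ 01111- 1-1001 10-100 101-01✓ 10110- 11-010✓ 11-110✓ 110-10✓ 111-10✓ 1110-0✓ 1110-1✓ 11100-✓ 11101-✓
Round 2: -01-01 -1-110 0-11-1 11--10 1110--
PIs = {-01-01, -1-110, -11011, 0-0110, 0-11-1, 00-101, 001010, 01000-, 011-11, 01111-, 1-1001, 10-100, 100011, 10110-, 11--10, 1110--}
Coverage chart:
  m5: 00-101 ←essential
  m6: 0-0110 ←essential
  m9: -01-01 ←essential
  m10: 001010 ←essential
  m13: -01-01,0-11-1,00-101
  m15: 0-11-1 ←essential
  m16: 01000- ←essential
  m17: 01000- ←essential
  m22: -1-110,0-0110
  m27: -11011,011-11
  m29: 0-11-1 ←essential
  m30: -1-110,01111-
  m31: 0-11-1,011-11,01111-
  m35: 100011 ←essential
  m36: 10-100 ←essential
  m41: -01-01,1-1001
  m44: 10-100,10110-
  m45: -01-01,10110-
  m50: 11--10 ←essential
  m54: -1-110,11--10
  m56: 1110-- ←essential
  m58: 11--10,1110--
  m59: -11011,1110--
  m62: -1-110,11--10
Essential: -01-01, 0-0110, 0-11-1, 00-101, 001010, 01000-, 10-100, 100011, 11--10, 1110--
Petrick residual → -1-110, -11011
Min cover (12 terms): b'ce'f + bdef' + bcd'ef + a'c'def' + a'cdf + a'b'de'f + a'b'cd'ef' + a'bc'd'e' + ab'de'f' + ab'c'd'ef + abef' + abcd'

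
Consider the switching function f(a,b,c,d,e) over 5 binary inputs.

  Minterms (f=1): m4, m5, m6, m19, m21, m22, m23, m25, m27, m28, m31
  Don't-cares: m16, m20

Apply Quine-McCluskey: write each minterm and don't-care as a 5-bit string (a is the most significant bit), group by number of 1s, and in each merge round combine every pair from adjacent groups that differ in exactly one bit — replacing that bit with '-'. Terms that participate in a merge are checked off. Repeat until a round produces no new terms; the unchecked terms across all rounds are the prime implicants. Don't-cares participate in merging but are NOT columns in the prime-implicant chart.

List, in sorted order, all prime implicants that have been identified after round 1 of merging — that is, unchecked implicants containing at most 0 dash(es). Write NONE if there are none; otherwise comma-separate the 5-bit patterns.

NONE

Round 0: 00100✓ 00101✓ 00110✓ 10000✓ 10011✓ 10100✓ 10101✓ 10110✓ 10111✓ 11001✓ 11011✓ 11100✓ 11111✓
Round 1: -0100✓ -0101✓ -0110✓ 001-0✓ 0010-✓ 1-011✓ 1-100 1-111✓ 10-00 10-11✓ 101-0✓ 101-1✓ 1010-✓ 1011-✓ 11-11✓ 110-1
Round 2: -01-0 -010- 1--11 101--
PIs = {-01-0, -010-, 1--11, 1-100, 10-00, 101--, 110-1}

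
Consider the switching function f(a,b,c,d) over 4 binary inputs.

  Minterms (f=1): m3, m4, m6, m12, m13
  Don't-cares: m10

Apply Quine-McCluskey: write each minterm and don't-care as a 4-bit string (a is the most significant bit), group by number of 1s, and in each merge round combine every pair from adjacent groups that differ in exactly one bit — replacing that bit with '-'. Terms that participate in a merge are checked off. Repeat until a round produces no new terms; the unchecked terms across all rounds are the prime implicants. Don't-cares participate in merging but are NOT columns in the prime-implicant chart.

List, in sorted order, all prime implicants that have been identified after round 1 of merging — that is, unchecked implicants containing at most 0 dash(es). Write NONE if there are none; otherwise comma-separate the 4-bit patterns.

[col 0] 0011, 0100*, 0110*, 1010, 1100*, 1101*
[col 1] -100, 01-0, 110-
Prime implicants: -100, 0011, 01-0, 1010, 110-

0011, 1010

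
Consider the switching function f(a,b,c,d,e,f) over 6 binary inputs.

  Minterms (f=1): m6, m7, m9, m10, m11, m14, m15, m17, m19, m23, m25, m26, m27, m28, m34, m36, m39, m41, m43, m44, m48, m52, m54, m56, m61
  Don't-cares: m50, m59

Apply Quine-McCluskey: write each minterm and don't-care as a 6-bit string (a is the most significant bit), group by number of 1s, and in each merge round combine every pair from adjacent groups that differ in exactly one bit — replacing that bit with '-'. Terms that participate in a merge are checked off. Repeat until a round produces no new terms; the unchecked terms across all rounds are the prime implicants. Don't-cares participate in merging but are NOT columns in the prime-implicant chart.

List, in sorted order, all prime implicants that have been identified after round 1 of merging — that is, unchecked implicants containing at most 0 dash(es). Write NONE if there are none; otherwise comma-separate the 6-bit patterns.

Round 0: 000110✓ 000111✓ 001001✓ 001010✓ 001011✓ 001110✓ 001111✓ 010001✓ 010011✓ 010111✓ 011001✓ 011010✓ 011011✓ 011100 100010✓ 100100✓ 100111✓ 101001✓ 101011✓ 101100✓ 110000✓ 110010✓ 110100✓ 110110✓ 111000✓ 111011✓ 111101
Round 1: -00111 -01001✓ -01011✓ -11011✓ 0-0111 0-1001✓ 0-1010✓ 0-1011✓ 00-110✓ 00-111✓ 00011-✓ 001-10✓ 001-11✓ 0010-1✓ 00101-✓ 00111-✓ 01-001✓ 01-011✓ 010-11 0100-1✓ 0110-1✓ 01101-✓ 1-0010 1-0100 1-1011✓ 10-100 1010-1✓ 11-000 110-00✓ 110-10✓ 1100-0✓ 1101-0✓
Round 2: --1011 -010-1 0-10-1 0-101- 00-11- 001-1- 01-0-1 110--0
PIs = {--1011, -00111, -010-1, 0-0111, 0-10-1, 0-101-, 00-11-, 001-1-, 01-0-1, 010-11, 011100, 1-0010, 1-0100, 10-100, 11-000, 110--0, 111101}

011100, 111101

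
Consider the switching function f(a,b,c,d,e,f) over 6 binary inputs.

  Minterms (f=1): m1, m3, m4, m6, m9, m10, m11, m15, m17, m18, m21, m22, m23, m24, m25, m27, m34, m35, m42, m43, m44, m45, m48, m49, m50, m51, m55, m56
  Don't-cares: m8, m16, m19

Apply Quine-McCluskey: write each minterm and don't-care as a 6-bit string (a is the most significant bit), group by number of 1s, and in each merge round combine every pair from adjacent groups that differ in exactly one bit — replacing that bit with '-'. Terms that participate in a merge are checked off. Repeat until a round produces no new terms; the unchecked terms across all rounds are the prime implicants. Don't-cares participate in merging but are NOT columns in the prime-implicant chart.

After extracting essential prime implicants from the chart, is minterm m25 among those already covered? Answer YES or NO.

YES

Round 0: 000001✓ 000011✓ 000100✓ 000110✓ 001000✓ 001001✓ 001010✓ 001011✓ 001111✓ 010000✓ 010001✓ 010010✓ 010011✓ 010101✓ 010110✓ 010111✓ 011000✓ 011001✓ 011011✓ 100010✓ 100011✓ 101010✓ 101011✓ 101100✓ 101101✓ 110000✓ 110001✓ 110010✓ 110011✓ 110111✓ 111000✓
Round 1: -00011✓ -01010✓ -01011✓ -10000✓ -10001✓ -10010✓ -10011✓ -10111✓ -11000✓ 0-0001✓ 0-0011✓ 0-0110 0-1000✓ 0-1001✓ 0-1011✓ 00-001✓ 00-011✓ 0000-1✓ 0001-0 001-11 0010-0✓ 0010-1✓ 00100-✓ 00101-✓ 01-000✓ 01-001✓ 01-011✓ 010-01✓ 010-10✓ 010-11✓ 0100-0✓ 0100-1✓ 01000-✓ 01001-✓ 0101-1✓ 01011-✓ 0110-1✓ 01100-✓ 1-0010✓ 1-0011✓ 10-010✓ 10-011✓ 10001-✓ 10101-✓ 10110- 11-000✓ 110-11✓ 1100-0✓ 1100-1✓ 11000-✓ 11001-✓
Round 2: --0011 -0-011 -0101- -1-000 -10-11 -100-0✓ -100-1✓ -1000-✓ -1001-✓ 0--001✓ 0--011✓ 0-00-1✓ 0-10-1✓ 0-100- 00-0-1✓ 0010-- 01-0-1✓ 01-00- 010--1 010-1- 0100--✓ 1-001- 10-01- 1100--✓
Round 3: -100-- 0--0-1
PIs = {--0011, -0-011, -0101-, -1-000, -10-11, -100--, 0--0-1, 0-0110, 0-100-, 0001-0, 001-11, 0010--, 01-00-, 010--1, 010-1-, 1-001-, 10-01-, 10110-}
Coverage chart:
  m1: 0--0-1 ←essential
  m3: --0011,-0-011,0--0-1
  m4: 0001-0 ←essential
  m6: 0-0110,0001-0
  m9: 0--0-1,0-100-,0010--
  m10: -0101-,0010--
  m11: -0-011,-0101-,0--0-1,001-11,0010--
  m15: 001-11 ←essential
  m17: -100--,0--0-1,01-00-,010--1
  m18: -100--,010-1-
  m21: 010--1 ←essential
  m22: 0-0110,010-1-
  m23: -10-11,010--1,010-1-
  m24: -1-000,0-100-,01-00-
  m25: 0--0-1,0-100-,01-00-
  m27: 0--0-1 ←essential
  m34: 1-001-,10-01-
  m35: --0011,-0-011,1-001-,10-01-
  m42: -0101-,10-01-
  m43: -0-011,-0101-,10-01-
  m44: 10110- ←essential
  m45: 10110- ←essential
  m48: -1-000,-100--
  m49: -100-- ←essential
  m50: -100--,1-001-
  m51: --0011,-10-11,-100--,1-001-
  m55: -10-11 ←essential
  m56: -1-000 ←essential
Essential: -1-000, -10-11, -100--, 0--0-1, 0001-0, 001-11, 010--1, 10110-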